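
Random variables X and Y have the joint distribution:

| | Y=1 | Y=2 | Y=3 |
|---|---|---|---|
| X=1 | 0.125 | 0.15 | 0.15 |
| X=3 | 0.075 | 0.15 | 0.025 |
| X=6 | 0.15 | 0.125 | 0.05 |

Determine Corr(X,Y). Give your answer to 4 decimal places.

-0.2082

E[X] = 3.125,  E[Y] = 1.875
E[XY] = 5.525
Cov(X,Y) = E[XY] − E[X]E[Y] = 5.525 − (3.125)(1.875) = -0.334375
Var(X) = 4.609375,  Var(Y) = 0.559375
ρ = -0.334375 / √(4.609375·0.559375) ≈ -0.2082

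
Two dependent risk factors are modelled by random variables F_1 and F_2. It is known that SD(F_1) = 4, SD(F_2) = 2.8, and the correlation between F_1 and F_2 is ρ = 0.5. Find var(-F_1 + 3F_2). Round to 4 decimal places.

var(F_1) = (4)² = 16;  var(F_2) = (2.8)² = 7.84
cov(F_1,F_2) = ρ·SD(F_1)·SD(F_2) = 0.5·4·2.8 = 5.6
var(-F_1 + 3F_2) = (-1)²·var(F_1) + (3)²·var(F_2) + 2·(-1)·(3)·cov(F_1,F_2)
= 1·16 + 9·7.84 + -6·5.6 = 52.96

52.9600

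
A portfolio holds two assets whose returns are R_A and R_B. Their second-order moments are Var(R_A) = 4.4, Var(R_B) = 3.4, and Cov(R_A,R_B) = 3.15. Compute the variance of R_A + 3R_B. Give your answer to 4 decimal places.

53.9000

Var(R_A + 3R_B) = (1)²·Var(R_A) + (3)²·Var(R_B) + 2·(1)·(3)·Cov(R_A,R_B)
= 1·4.4 + 9·3.4 + 6·3.15 = 53.9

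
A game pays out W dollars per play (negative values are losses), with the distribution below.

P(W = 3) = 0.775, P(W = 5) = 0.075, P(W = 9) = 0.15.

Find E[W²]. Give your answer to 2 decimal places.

E[W²] = (3)²(0.775) + (5)²(0.075) + (9)²(0.15) = 21

21.00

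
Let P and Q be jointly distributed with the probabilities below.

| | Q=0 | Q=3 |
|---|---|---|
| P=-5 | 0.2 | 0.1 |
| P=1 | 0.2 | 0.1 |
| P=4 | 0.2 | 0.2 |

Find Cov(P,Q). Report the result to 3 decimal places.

0.720

E[P] = 0.4,  E[Q] = 1.2
E[PQ] = 1.2
Cov(P,Q) = E[PQ] − E[P]E[Q] = 1.2 − (0.4)(1.2) = 0.72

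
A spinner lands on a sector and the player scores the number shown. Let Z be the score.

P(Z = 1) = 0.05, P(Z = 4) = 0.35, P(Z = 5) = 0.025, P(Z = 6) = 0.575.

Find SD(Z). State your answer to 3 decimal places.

E[Z] = (1)(0.05) + (4)(0.35) + (5)(0.025) + (6)(0.575) = 5.025
E[Z²] = (1)²(0.05) + (4)²(0.35) + (5)²(0.025) + (6)²(0.575) = 26.975
Var(Z) = E[Z²] − (E[Z])² = 26.975 − (5.025)² = 1.724375
SD(Z) = √1.724375 ≈ 1.313

1.313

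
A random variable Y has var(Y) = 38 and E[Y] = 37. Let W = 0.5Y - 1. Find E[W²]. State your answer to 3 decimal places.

315.750

E[0.5Y - 1] = 0.5·37 − 1 = 17.5
var(0.5Y - 1) = (0.5)²·38 = 9.5
E[W²] = var(W) + (E[W])² = 9.5 + (17.5)² = 315.75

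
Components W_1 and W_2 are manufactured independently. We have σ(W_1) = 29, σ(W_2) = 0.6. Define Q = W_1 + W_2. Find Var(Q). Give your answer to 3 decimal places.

841.360

Var(W_1) = 841, Var(W_2) = 0.36
By independence, Var(Q) = (1)²Var(W_1) + (1)²Var(W_2)
= (1)²·841 + (1)²·0.36 = 841.36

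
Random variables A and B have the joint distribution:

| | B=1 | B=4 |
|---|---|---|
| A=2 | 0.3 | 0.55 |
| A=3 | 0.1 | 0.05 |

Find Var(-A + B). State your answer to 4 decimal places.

2.5275

E[A] = 2.15,  E[B] = 2.8,  E[AB] = 5.9
Var(A) = 4.75 − (2.15)² = 0.1275;  Var(B) = 10 − (2.8)² = 2.16
cov(A,B) = 5.9 − (2.15)(2.8) = -0.12
Var(-A + B) = (-1)²·0.1275 + (1)²·2.16 + 2·(-1)·(1)·-0.12 = 2.5275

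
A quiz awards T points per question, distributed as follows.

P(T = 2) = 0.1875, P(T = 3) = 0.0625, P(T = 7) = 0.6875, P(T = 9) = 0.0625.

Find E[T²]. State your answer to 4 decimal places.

40.0625

E[T²] = (2)²(0.1875) + (3)²(0.0625) + (7)²(0.6875) + (9)²(0.0625) = 40.0625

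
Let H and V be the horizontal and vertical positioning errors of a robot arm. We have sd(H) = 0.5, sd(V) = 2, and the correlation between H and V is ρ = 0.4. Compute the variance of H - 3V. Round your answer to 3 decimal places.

var(H) = (0.5)² = 0.25;  var(V) = (2)² = 4
Cov(H,V) = ρ·sd(H)·sd(V) = 0.4·0.5·2 = 0.4
var(H - 3V) = (1)²·var(H) + (-3)²·var(V) + 2·(1)·(-3)·Cov(H,V)
= 1·0.25 + 9·4 + -6·0.4 = 33.85

33.850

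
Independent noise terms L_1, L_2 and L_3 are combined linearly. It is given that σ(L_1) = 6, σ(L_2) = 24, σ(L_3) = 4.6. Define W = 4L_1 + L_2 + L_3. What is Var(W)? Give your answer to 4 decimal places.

Var(L_1) = 36, Var(L_2) = 576, Var(L_3) = 21.16
By independence, Var(W) = (4)²Var(L_1) + (1)²Var(L_2) + (1)²Var(L_3)
= (4)²·36 + (1)²·576 + (1)²·21.16 = 1173.16

1173.1600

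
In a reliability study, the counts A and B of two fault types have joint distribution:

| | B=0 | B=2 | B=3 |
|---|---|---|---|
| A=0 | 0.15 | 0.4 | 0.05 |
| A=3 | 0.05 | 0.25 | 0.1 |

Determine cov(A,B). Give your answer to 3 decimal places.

E[A] = 1.2,  E[B] = 1.75
E[AB] = 2.4
cov(A,B) = E[AB] − E[A]E[B] = 2.4 − (1.2)(1.75) = 0.3

0.300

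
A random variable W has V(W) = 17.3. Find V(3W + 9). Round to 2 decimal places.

155.70

V(3W + 9) = (3)²·V(W) = 9·17.3 = 155.7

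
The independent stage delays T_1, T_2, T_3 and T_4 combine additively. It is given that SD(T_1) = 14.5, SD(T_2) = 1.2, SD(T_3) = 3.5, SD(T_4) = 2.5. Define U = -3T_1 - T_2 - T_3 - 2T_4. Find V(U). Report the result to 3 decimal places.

1930.940

V(T_1) = 210.25, V(T_2) = 1.44, V(T_3) = 12.25, V(T_4) = 6.25
By independence, V(U) = (-3)²V(T_1) + (-1)²V(T_2) + (-1)²V(T_3) + (-2)²V(T_4)
= (-3)²·210.25 + (-1)²·1.44 + (-1)²·12.25 + (-2)²·6.25 = 1930.94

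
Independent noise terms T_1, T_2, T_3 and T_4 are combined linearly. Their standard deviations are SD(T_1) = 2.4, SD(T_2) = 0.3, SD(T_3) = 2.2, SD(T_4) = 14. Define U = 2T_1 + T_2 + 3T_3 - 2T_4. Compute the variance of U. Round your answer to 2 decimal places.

Var(T_1) = 5.76, Var(T_2) = 0.09, Var(T_3) = 4.84, Var(T_4) = 196
By independence, Var(U) = (2)²Var(T_1) + (1)²Var(T_2) + (3)²Var(T_3) + (-2)²Var(T_4)
= (2)²·5.76 + (1)²·0.09 + (3)²·4.84 + (-2)²·196 = 850.69

850.69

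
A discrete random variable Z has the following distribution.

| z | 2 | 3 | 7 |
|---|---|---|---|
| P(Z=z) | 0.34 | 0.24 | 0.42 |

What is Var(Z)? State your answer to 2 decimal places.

E[Z] = (2)(0.34) + (3)(0.24) + (7)(0.42) = 4.34
E[Z²] = (2)²(0.34) + (3)²(0.24) + (7)²(0.42) = 24.1
Var(Z) = E[Z²] − (E[Z])² = 24.1 − (4.34)² = 5.2644

5.26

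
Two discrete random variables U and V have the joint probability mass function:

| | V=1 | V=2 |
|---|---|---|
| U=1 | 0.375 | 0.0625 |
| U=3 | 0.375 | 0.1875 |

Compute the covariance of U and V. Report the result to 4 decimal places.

E[U] = 2.125,  E[V] = 1.25
E[UV] = 2.75
Cov(U,V) = E[UV] − E[U]E[V] = 2.75 − (2.125)(1.25) = 0.09375

0.0938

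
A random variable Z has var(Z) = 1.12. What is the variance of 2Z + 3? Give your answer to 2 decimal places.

var(2Z + 3) = (2)²·var(Z) = 4·1.12 = 4.48

4.48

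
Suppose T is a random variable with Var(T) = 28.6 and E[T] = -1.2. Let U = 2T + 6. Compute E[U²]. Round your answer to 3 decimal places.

127.360

E[2T + 6] = 2·-1.2 + 6 = 3.6
Var(2T + 6) = (2)²·28.6 = 114.4
E[U²] = Var(U) + (E[U])² = 114.4 + (3.6)² = 127.36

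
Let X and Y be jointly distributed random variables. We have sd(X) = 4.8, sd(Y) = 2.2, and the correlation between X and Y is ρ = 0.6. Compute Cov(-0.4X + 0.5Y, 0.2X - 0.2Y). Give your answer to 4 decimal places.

V(X) = (4.8)² = 23.04;  V(Y) = (2.2)² = 4.84
Cov(X,Y) = ρ·sd(X)·sd(Y) = 0.6·4.8·2.2 = 6.336
Cov(-0.4X + 0.5Y, 0.2X - 0.2Y) = (-0.4)(0.2)V(X) + (0.5)(-0.2)V(Y) + [(-0.4)(-0.2) + (0.5)(0.2)]Cov(X,Y)
= -0.08·23.04 + -0.1·4.84 + 0.18·6.336 = -1.18672

-1.1867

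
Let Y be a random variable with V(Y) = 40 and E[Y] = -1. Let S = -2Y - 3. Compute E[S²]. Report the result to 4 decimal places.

E[-2Y - 3] = -2·-1 − 3 = -1
V(-2Y - 3) = (-2)²·40 = 160
E[S²] = V(S) + (E[S])² = 160 + (-1)² = 161

161.0000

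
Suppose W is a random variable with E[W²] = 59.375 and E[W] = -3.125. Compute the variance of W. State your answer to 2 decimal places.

49.61

var(W) = 59.375 − (-3.125)² = 49.609375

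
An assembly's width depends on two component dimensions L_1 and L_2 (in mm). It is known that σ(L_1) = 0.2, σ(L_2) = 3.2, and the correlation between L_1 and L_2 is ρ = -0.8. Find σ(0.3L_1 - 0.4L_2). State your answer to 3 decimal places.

1.328

var(L_1) = (0.2)² = 0.04;  var(L_2) = (3.2)² = 10.24
Cov(L_1,L_2) = ρ·σ(L_1)·σ(L_2) = -0.8·0.2·3.2 = -0.512
var(0.3L_1 - 0.4L_2) = (0.3)²·var(L_1) + (-0.4)²·var(L_2) + 2·(0.3)·(-0.4)·Cov(L_1,L_2)
= 0.09·0.04 + 0.16·10.24 + -0.24·-0.512 = 1.76488
σ(0.3L_1 - 0.4L_2) = √1.76488 ≈ 1.328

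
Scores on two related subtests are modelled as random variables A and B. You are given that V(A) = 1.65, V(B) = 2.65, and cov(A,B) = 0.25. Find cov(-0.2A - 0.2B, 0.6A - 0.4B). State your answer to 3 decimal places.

0.004

cov(-0.2A - 0.2B, 0.6A - 0.4B) = (-0.2)(0.6)V(A) + (-0.2)(-0.4)V(B) + [(-0.2)(-0.4) + (-0.2)(0.6)]cov(A,B)
= -0.12·1.65 + 0.08·2.65 + -0.04·0.25 = 0.004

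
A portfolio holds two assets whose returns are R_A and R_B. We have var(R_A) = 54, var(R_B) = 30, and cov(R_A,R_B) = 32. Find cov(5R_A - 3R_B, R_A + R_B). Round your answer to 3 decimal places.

cov(5R_A - 3R_B, R_A + R_B) = (5)(1)var(R_A) + (-3)(1)var(R_B) + [(5)(1) + (-3)(1)]cov(R_A,R_B)
= 5·54 + -3·30 + 2·32 = 244

244.000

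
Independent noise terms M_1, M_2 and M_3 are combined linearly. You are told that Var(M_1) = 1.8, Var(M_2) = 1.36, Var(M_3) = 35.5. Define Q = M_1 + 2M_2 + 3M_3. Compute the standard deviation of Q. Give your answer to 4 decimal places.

By independence, Var(Q) = (1)²Var(M_1) + (2)²Var(M_2) + (3)²Var(M_3)
= (1)²·1.8 + (2)²·1.36 + (3)²·35.5 = 326.74
sd(Q) = √326.74 ≈ 18.0760

18.0760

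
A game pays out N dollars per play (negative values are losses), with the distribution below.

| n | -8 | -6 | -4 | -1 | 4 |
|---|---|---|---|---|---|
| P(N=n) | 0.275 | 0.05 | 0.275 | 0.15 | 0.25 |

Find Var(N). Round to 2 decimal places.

20.39

E[N] = (-8)(0.275) + (-6)(0.05) + (-4)(0.275) + (-1)(0.15) + (4)(0.25) = -2.75
E[N²] = (-8)²(0.275) + (-6)²(0.05) + (-4)²(0.275) + (-1)²(0.15) + (4)²(0.25) = 27.95
Var(N) = E[N²] − (E[N])² = 27.95 − (-2.75)² = 20.3875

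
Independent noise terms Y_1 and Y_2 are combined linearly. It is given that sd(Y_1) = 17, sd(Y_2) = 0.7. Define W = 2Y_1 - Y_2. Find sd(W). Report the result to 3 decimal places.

var(Y_1) = 289, var(Y_2) = 0.49
By independence, var(W) = (2)²var(Y_1) + (-1)²var(Y_2)
= (2)²·289 + (-1)²·0.49 = 1156.49
sd(W) = √1156.49 ≈ 34.007

34.007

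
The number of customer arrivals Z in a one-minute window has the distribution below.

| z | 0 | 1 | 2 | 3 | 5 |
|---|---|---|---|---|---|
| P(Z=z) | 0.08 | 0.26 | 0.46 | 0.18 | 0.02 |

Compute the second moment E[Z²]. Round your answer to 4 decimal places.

4.2200

E[Z²] = (0)²(0.08) + (1)²(0.26) + (2)²(0.46) + (3)²(0.18) + (5)²(0.02) = 4.22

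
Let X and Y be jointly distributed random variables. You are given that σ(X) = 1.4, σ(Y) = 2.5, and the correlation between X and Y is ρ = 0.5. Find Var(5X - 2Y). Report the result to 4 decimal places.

39.0000

Var(X) = (1.4)² = 1.96;  Var(Y) = (2.5)² = 6.25
cov(X,Y) = ρ·σ(X)·σ(Y) = 0.5·1.4·2.5 = 1.75
Var(5X - 2Y) = (5)²·Var(X) + (-2)²·Var(Y) + 2·(5)·(-2)·cov(X,Y)
= 25·1.96 + 4·6.25 + -20·1.75 = 39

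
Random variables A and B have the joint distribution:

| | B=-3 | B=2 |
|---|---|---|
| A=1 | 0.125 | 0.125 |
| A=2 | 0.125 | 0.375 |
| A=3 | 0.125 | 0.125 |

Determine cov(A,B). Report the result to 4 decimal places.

E[A] = 2,  E[B] = 0.125
E[AB] = 0.25
cov(A,B) = E[AB] − E[A]E[B] = 0.25 − (2)(0.125) = 0

0.0000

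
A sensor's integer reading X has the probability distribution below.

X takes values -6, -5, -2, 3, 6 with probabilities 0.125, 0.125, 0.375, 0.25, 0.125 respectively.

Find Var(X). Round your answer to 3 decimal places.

E[X] = (-6)(0.125) + (-5)(0.125) + (-2)(0.375) + (3)(0.25) + (6)(0.125) = -0.625
E[X²] = (-6)²(0.125) + (-5)²(0.125) + (-2)²(0.375) + (3)²(0.25) + (6)²(0.125) = 15.875
Var(X) = E[X²] − (E[X])² = 15.875 − (-0.625)² = 15.484375

15.484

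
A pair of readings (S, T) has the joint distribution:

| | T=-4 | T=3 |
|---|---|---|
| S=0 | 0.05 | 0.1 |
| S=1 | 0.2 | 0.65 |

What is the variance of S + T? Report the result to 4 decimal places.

E[S] = 0.85,  E[T] = 1.25,  E[ST] = 1.15
Var(S) = 0.85 − (0.85)² = 0.1275;  Var(T) = 10.75 − (1.25)² = 9.1875
Cov(S,T) = 1.15 − (0.85)(1.25) = 0.0875
Var(S + T) = (1)²·0.1275 + (1)²·9.1875 + 2·(1)·(1)·0.0875 = 9.49

9.4900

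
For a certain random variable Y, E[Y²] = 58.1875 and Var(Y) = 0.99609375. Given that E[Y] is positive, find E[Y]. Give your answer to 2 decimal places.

7.56

(E[Y])² = E[Y²] − Var(Y) = 58.1875 − 0.99609375 = 57.19140625
E[Y] = √57.19140625 = 7.5625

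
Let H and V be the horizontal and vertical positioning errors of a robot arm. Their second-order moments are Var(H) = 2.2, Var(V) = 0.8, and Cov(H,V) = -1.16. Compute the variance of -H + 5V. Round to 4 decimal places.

33.8000

Var(-H + 5V) = (-1)²·Var(H) + (5)²·Var(V) + 2·(-1)·(5)·Cov(H,V)
= 1·2.2 + 25·0.8 + -10·-1.16 = 33.8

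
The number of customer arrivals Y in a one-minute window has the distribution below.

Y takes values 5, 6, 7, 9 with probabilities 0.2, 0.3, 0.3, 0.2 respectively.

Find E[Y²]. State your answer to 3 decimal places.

E[Y²] = (5)²(0.2) + (6)²(0.3) + (7)²(0.3) + (9)²(0.2) = 46.7

46.700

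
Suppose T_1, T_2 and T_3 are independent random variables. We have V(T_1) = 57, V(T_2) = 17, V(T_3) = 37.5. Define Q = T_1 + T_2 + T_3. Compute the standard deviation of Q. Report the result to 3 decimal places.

10.559

By independence, V(Q) = (1)²V(T_1) + (1)²V(T_2) + (1)²V(T_3)
= (1)²·57 + (1)²·17 + (1)²·37.5 = 111.5
SD(Q) = √111.5 ≈ 10.559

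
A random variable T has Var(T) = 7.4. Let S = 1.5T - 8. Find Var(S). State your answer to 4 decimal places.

16.6500

Var(1.5T - 8) = (1.5)²·Var(T) = 2.25·7.4 = 16.65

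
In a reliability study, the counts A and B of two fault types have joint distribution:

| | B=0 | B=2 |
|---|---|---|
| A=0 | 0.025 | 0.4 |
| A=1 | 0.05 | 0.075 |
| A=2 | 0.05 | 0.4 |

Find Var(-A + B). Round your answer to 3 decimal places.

1.399

E[A] = 1.025,  E[B] = 1.75,  E[AB] = 1.75
Var(A) = 1.925 − (1.025)² = 0.874375;  Var(B) = 3.5 − (1.75)² = 0.4375
Cov(A,B) = 1.75 − (1.025)(1.75) = -0.04375
Var(-A + B) = (-1)²·0.874375 + (1)²·0.4375 + 2·(-1)·(1)·-0.04375 = 1.399375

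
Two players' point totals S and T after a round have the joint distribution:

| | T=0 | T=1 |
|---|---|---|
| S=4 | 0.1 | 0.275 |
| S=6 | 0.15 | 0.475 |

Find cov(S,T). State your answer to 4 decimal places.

E[S] = 5.25,  E[T] = 0.75
E[ST] = 3.95
cov(S,T) = E[ST] − E[S]E[T] = 3.95 − (5.25)(0.75) = 0.0125

0.0125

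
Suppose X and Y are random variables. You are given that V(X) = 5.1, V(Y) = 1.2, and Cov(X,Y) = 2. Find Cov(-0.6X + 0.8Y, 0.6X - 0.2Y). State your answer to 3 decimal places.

Cov(-0.6X + 0.8Y, 0.6X - 0.2Y) = (-0.6)(0.6)V(X) + (0.8)(-0.2)V(Y) + [(-0.6)(-0.2) + (0.8)(0.6)]Cov(X,Y)
= -0.36·5.1 + -0.16·1.2 + 0.6·2 = -0.828

-0.828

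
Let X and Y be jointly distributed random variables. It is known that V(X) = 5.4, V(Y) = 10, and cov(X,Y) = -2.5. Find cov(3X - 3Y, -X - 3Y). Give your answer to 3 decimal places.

88.800

cov(3X - 3Y, -X - 3Y) = (3)(-1)V(X) + (-3)(-3)V(Y) + [(3)(-3) + (-3)(-1)]cov(X,Y)
= -3·5.4 + 9·10 + -6·-2.5 = 88.8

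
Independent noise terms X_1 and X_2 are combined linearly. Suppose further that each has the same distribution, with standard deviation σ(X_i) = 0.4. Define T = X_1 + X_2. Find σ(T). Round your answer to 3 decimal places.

var(X_i) = (0.4)² = 0.16
By independence, var(T) = (1)²var(X_1) + (1)²var(X_2)
= (1)²·0.16 + (1)²·0.16 = 0.32
σ(T) = √0.32 ≈ 0.566

0.566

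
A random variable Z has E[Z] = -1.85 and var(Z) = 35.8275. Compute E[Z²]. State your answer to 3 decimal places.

E[Z²] = var(Z) + (E[Z])² = 35.8275 + (-1.85)² = 39.25

39.250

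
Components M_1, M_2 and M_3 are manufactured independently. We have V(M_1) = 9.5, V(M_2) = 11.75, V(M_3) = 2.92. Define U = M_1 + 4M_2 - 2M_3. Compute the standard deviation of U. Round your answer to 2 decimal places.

By independence, V(U) = (1)²V(M_1) + (4)²V(M_2) + (-2)²V(M_3)
= (1)²·9.5 + (4)²·11.75 + (-2)²·2.92 = 209.18
sd(U) = √209.18 ≈ 14.46

14.46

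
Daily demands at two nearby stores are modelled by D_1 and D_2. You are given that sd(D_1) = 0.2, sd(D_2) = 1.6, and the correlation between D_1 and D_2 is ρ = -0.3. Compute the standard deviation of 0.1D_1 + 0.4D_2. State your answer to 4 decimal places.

Var(D_1) = (0.2)² = 0.04;  Var(D_2) = (1.6)² = 2.56
cov(D_1,D_2) = ρ·sd(D_1)·sd(D_2) = -0.3·0.2·1.6 = -0.096
Var(0.1D_1 + 0.4D_2) = (0.1)²·Var(D_1) + (0.4)²·Var(D_2) + 2·(0.1)·(0.4)·cov(D_1,D_2)
= 0.01·0.04 + 0.16·2.56 + 0.08·-0.096 = 0.40232
sd(0.1D_1 + 0.4D_2) = √0.40232 ≈ 0.6343

0.6343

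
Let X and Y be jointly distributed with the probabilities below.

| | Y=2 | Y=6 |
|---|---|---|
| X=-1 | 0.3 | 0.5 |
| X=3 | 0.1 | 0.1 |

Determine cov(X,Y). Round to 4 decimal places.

-0.3200

E[X] = -0.2,  E[Y] = 4.4
E[XY] = -1.2
cov(X,Y) = E[XY] − E[X]E[Y] = -1.2 − (-0.2)(4.4) = -0.32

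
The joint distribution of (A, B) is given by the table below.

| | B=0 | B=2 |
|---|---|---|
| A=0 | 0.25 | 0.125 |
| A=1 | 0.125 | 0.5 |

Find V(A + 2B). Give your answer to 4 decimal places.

4.8594

E[A] = 0.625,  E[B] = 1.25,  E[AB] = 1
V(A) = 0.625 − (0.625)² = 0.234375;  V(B) = 2.5 − (1.25)² = 0.9375
Cov(A,B) = 1 − (0.625)(1.25) = 0.21875
V(A + 2B) = (1)²·0.234375 + (2)²·0.9375 + 2·(1)·(2)·0.21875 = 4.859375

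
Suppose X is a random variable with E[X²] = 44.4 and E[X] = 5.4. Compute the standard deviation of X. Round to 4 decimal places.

3.9038

Var(X) = 44.4 − (5.4)² = 15.24
SD(X) = √15.24 ≈ 3.9038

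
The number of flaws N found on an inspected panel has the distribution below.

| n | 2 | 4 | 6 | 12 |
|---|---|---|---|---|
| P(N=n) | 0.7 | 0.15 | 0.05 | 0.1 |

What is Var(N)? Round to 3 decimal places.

E[N] = (2)(0.7) + (4)(0.15) + (6)(0.05) + (12)(0.1) = 3.5
E[N²] = (2)²(0.7) + (4)²(0.15) + (6)²(0.05) + (12)²(0.1) = 21.4
Var(N) = E[N²] − (E[N])² = 21.4 − (3.5)² = 9.15

9.150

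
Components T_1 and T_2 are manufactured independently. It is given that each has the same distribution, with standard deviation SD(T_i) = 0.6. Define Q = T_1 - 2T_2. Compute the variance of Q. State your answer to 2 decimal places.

1.80

var(T_i) = (0.6)² = 0.36
By independence, var(Q) = (1)²var(T_1) + (-2)²var(T_2)
= (1)²·0.36 + (-2)²·0.36 = 1.8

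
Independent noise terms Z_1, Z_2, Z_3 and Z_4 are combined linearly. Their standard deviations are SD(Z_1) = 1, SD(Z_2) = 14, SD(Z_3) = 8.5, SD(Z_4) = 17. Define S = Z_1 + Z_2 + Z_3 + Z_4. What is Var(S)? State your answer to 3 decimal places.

558.250

Var(Z_1) = 1, Var(Z_2) = 196, Var(Z_3) = 72.25, Var(Z_4) = 289
By independence, Var(S) = (1)²Var(Z_1) + (1)²Var(Z_2) + (1)²Var(Z_3) + (1)²Var(Z_4)
= (1)²·1 + (1)²·196 + (1)²·72.25 + (1)²·289 = 558.25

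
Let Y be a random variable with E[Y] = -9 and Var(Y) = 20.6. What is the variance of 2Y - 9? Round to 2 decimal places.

Var(2Y - 9) = (2)²·Var(Y) = 4·20.6 = 82.4

82.40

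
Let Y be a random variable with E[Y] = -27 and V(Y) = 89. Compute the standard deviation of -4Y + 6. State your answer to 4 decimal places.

V(-4Y + 6) = (-4)²·89 = 1424
SD(-4Y + 6) = √1424 ≈ 37.7359

37.7359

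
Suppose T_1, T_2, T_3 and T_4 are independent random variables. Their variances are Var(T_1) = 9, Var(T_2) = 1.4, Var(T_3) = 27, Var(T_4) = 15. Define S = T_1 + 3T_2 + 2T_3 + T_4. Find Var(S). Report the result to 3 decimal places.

By independence, Var(S) = (1)²Var(T_1) + (3)²Var(T_2) + (2)²Var(T_3) + (1)²Var(T_4)
= (1)²·9 + (3)²·1.4 + (2)²·27 + (1)²·15 = 144.6

144.600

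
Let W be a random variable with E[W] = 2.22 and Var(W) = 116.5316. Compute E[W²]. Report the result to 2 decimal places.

E[W²] = Var(W) + (E[W])² = 116.5316 + (2.22)² = 121.46

121.46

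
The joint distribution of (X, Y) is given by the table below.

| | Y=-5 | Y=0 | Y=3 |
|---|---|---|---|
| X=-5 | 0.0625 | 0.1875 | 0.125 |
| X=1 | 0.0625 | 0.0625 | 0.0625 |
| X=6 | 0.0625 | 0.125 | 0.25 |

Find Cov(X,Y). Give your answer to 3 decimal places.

E[X] = 0.9375,  E[Y] = 0.375
E[XY] = 2.1875
Cov(X,Y) = E[XY] − E[X]E[Y] = 2.1875 − (0.9375)(0.375) = 1.8359375

1.836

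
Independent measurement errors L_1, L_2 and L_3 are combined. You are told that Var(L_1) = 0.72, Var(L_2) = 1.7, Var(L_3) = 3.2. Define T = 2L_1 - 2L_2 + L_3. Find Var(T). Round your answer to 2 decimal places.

By independence, Var(T) = (2)²Var(L_1) + (-2)²Var(L_2) + (1)²Var(L_3)
= (2)²·0.72 + (-2)²·1.7 + (1)²·3.2 = 12.88

12.88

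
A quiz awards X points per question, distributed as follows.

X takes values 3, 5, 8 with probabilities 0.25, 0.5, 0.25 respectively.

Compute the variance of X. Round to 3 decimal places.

3.188

E[X] = (3)(0.25) + (5)(0.5) + (8)(0.25) = 5.25
E[X²] = (3)²(0.25) + (5)²(0.5) + (8)²(0.25) = 30.75
Var(X) = E[X²] − (E[X])² = 30.75 − (5.25)² = 3.1875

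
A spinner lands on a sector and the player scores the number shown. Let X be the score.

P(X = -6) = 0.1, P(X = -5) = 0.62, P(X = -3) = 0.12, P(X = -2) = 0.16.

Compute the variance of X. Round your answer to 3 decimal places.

1.636

E[X] = (-6)(0.1) + (-5)(0.62) + (-3)(0.12) + (-2)(0.16) = -4.38
E[X²] = (-6)²(0.1) + (-5)²(0.62) + (-3)²(0.12) + (-2)²(0.16) = 20.82
var(X) = E[X²] − (E[X])² = 20.82 − (-4.38)² = 1.6356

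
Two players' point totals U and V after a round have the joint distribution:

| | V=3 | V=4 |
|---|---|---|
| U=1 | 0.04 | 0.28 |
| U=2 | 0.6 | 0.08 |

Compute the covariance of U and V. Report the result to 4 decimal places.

E[U] = 1.68,  E[V] = 3.36
E[UV] = 5.48
Cov(U,V) = E[UV] − E[U]E[V] = 5.48 − (1.68)(3.36) = -0.1648

-0.1648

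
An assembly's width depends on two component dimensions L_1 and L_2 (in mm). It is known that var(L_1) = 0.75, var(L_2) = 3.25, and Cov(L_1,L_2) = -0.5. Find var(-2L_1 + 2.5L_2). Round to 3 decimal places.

var(-2L_1 + 2.5L_2) = (-2)²·var(L_1) + (2.5)²·var(L_2) + 2·(-2)·(2.5)·Cov(L_1,L_2)
= 4·0.75 + 6.25·3.25 + -10·-0.5 = 28.3125

28.313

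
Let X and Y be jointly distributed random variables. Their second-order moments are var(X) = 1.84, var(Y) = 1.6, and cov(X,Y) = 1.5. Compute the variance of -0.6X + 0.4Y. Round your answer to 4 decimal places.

0.1984

var(-0.6X + 0.4Y) = (-0.6)²·var(X) + (0.4)²·var(Y) + 2·(-0.6)·(0.4)·cov(X,Y)
= 0.36·1.84 + 0.16·1.6 + -0.48·1.5 = 0.1984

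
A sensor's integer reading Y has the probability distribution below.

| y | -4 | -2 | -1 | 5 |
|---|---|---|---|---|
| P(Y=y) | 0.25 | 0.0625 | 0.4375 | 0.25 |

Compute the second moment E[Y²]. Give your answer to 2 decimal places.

E[Y²] = (-4)²(0.25) + (-2)²(0.0625) + (-1)²(0.4375) + (5)²(0.25) = 10.9375

10.94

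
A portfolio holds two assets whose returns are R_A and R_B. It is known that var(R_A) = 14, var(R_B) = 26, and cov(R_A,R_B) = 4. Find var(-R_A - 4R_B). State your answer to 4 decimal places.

462.0000

var(-R_A - 4R_B) = (-1)²·var(R_A) + (-4)²·var(R_B) + 2·(-1)·(-4)·cov(R_A,R_B)
= 1·14 + 16·26 + 8·4 = 462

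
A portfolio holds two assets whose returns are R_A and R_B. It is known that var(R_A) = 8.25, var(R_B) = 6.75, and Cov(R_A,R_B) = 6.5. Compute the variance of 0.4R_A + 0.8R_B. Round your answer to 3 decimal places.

9.800

var(0.4R_A + 0.8R_B) = (0.4)²·var(R_A) + (0.8)²·var(R_B) + 2·(0.4)·(0.8)·Cov(R_A,R_B)
= 0.16·8.25 + 0.64·6.75 + 0.64·6.5 = 9.8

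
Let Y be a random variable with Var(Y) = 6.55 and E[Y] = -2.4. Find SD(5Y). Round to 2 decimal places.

Var(5Y) = (5)²·6.55 = 163.75
SD(5Y) = √163.75 ≈ 12.80

12.80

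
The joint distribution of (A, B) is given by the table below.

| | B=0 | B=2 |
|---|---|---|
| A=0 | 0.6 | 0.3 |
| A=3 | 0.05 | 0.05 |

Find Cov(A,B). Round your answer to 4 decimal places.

0.0900

E[A] = 0.3,  E[B] = 0.7
E[AB] = 0.3
Cov(A,B) = E[AB] − E[A]E[B] = 0.3 − (0.3)(0.7) = 0.09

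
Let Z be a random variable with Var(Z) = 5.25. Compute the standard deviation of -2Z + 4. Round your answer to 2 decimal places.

4.58

Var(-2Z + 4) = (-2)²·5.25 = 21
SD(-2Z + 4) = √21 ≈ 4.58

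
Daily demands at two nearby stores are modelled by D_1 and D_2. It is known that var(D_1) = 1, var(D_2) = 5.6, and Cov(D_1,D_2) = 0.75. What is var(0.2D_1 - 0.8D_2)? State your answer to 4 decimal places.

3.3840

var(0.2D_1 - 0.8D_2) = (0.2)²·var(D_1) + (-0.8)²·var(D_2) + 2·(0.2)·(-0.8)·Cov(D_1,D_2)
= 0.04·1 + 0.64·5.6 + -0.32·0.75 = 3.384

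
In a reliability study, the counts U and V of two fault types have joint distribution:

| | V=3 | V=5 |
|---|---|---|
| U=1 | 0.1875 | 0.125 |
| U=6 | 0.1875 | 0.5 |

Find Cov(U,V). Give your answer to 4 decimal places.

0.7031

E[U] = 4.4375,  E[V] = 4.25
E[UV] = 19.5625
Cov(U,V) = E[UV] − E[U]E[V] = 19.5625 − (4.4375)(4.25) = 0.703125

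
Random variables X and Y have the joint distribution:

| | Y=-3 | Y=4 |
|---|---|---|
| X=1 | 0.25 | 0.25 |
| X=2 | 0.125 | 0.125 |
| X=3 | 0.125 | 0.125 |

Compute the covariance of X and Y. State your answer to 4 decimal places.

0.0000

E[X] = 1.75,  E[Y] = 0.5
E[XY] = 0.875
Cov(X,Y) = E[XY] − E[X]E[Y] = 0.875 − (1.75)(0.5) = 0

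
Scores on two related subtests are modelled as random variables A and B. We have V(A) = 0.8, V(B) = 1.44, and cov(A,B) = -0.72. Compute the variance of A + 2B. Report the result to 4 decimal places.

V(A + 2B) = (1)²·V(A) + (2)²·V(B) + 2·(1)·(2)·cov(A,B)
= 1·0.8 + 4·1.44 + 4·-0.72 = 3.68

3.6800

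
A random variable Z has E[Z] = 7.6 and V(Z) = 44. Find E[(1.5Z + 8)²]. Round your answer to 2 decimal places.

E[1.5Z + 8] = 1.5·7.6 + 8 = 19.4
V(1.5Z + 8) = (1.5)²·44 = 99
E[(1.5Z + 8)²] = V((1.5Z + 8)) + (E[(1.5Z + 8)])² = 99 + (19.4)² = 475.36

475.36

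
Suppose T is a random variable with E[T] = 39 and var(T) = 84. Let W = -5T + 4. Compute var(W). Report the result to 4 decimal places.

2100.0000

var(-5T + 4) = (-5)²·var(T) = 25·84 = 2100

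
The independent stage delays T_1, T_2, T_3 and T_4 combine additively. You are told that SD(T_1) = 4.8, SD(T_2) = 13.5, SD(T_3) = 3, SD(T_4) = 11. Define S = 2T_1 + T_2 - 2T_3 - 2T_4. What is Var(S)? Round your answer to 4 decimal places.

794.4100

Var(T_1) = 23.04, Var(T_2) = 182.25, Var(T_3) = 9, Var(T_4) = 121
By independence, Var(S) = (2)²Var(T_1) + (1)²Var(T_2) + (-2)²Var(T_3) + (-2)²Var(T_4)
= (2)²·23.04 + (1)²·182.25 + (-2)²·9 + (-2)²·121 = 794.41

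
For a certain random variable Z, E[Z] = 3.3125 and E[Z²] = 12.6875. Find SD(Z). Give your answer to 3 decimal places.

Var(Z) = 12.6875 − (3.3125)² = 1.71484375
SD(Z) = √1.71484375 ≈ 1.310

1.310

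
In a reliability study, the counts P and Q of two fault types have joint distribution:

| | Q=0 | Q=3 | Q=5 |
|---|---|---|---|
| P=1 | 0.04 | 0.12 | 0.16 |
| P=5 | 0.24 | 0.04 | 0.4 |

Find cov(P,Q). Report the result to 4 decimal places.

-0.4416

E[P] = 3.72,  E[Q] = 3.28
E[PQ] = 11.76
cov(P,Q) = E[PQ] − E[P]E[Q] = 11.76 − (3.72)(3.28) = -0.4416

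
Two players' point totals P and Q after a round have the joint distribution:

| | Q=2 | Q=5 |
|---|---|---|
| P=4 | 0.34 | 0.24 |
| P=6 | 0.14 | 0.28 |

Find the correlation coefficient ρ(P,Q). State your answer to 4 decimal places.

0.2498

E[P] = 4.84,  E[Q] = 3.56
E[PQ] = 17.6
cov(P,Q) = E[PQ] − E[P]E[Q] = 17.6 − (4.84)(3.56) = 0.3696
V(P) = 0.9744,  V(Q) = 2.2464
ρ = 0.3696 / √(0.9744·2.2464) ≈ 0.2498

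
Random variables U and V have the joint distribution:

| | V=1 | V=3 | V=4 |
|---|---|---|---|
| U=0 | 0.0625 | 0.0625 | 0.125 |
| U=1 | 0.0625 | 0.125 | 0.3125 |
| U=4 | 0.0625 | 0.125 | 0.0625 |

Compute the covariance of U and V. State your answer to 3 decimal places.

-0.250

E[U] = 1.5,  E[V] = 3.125
E[UV] = 4.4375
cov(U,V) = E[UV] − E[U]E[V] = 4.4375 − (1.5)(3.125) = -0.25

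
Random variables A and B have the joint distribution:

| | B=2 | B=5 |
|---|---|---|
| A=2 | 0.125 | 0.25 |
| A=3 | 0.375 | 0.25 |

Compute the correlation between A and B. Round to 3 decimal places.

E[A] = 2.625,  E[B] = 3.5
E[AB] = 9
Cov(A,B) = E[AB] − E[A]E[B] = 9 − (2.625)(3.5) = -0.1875
var(A) = 0.234375,  var(B) = 2.25
ρ = -0.1875 / √(0.234375·2.25) ≈ -0.258

-0.258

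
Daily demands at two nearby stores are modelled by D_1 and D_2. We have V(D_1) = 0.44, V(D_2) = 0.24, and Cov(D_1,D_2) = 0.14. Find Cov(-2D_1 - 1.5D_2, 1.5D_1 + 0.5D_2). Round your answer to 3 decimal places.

Cov(-2D_1 - 1.5D_2, 1.5D_1 + 0.5D_2) = (-2)(1.5)V(D_1) + (-1.5)(0.5)V(D_2) + [(-2)(0.5) + (-1.5)(1.5)]Cov(D_1,D_2)
= -3·0.44 + -0.75·0.24 + -3.25·0.14 = -1.955

-1.955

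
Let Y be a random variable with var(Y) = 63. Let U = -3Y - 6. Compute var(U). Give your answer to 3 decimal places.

567.000

var(-3Y - 6) = (-3)²·var(Y) = 9·63 = 567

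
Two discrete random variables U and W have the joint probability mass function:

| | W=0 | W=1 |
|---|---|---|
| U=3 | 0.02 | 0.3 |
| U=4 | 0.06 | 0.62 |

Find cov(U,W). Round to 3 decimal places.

E[U] = 3.68,  E[W] = 0.92
E[UW] = 3.38
cov(U,W) = E[UW] − E[U]E[W] = 3.38 − (3.68)(0.92) = -0.0056

-0.006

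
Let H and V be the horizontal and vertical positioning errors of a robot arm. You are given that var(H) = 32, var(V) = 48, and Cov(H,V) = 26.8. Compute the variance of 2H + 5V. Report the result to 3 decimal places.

var(2H + 5V) = (2)²·var(H) + (5)²·var(V) + 2·(2)·(5)·Cov(H,V)
= 4·32 + 25·48 + 20·26.8 = 1864

1864.000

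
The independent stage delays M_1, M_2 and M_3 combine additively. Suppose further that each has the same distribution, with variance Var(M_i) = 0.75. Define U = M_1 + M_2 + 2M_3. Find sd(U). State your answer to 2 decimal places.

By independence, Var(U) = (1)²Var(M_1) + (1)²Var(M_2) + (2)²Var(M_3)
= (1)²·0.75 + (1)²·0.75 + (2)²·0.75 = 4.5
sd(U) = √4.5 ≈ 2.12

2.12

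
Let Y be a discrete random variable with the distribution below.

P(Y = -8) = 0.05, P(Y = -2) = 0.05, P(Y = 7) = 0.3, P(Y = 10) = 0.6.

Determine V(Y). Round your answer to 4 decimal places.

20.3400

E[Y] = (-8)(0.05) + (-2)(0.05) + (7)(0.3) + (10)(0.6) = 7.6
E[Y²] = (-8)²(0.05) + (-2)²(0.05) + (7)²(0.3) + (10)²(0.6) = 78.1
V(Y) = E[Y²] − (E[Y])² = 78.1 − (7.6)² = 20.34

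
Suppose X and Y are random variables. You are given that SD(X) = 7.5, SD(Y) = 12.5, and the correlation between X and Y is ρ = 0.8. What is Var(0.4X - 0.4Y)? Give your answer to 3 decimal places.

10.000

Var(X) = (7.5)² = 56.25;  Var(Y) = (12.5)² = 156.25
Cov(X,Y) = ρ·SD(X)·SD(Y) = 0.8·7.5·12.5 = 75
Var(0.4X - 0.4Y) = (0.4)²·Var(X) + (-0.4)²·Var(Y) + 2·(0.4)·(-0.4)·Cov(X,Y)
= 0.16·56.25 + 0.16·156.25 + -0.32·75 = 10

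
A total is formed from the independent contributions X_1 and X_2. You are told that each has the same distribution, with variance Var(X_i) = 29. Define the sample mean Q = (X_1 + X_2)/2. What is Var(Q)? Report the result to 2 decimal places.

14.50

By independence, Var(Q) = (0.5)²Var(X_1) + (0.5)²Var(X_2)
= (0.5)²·29 + (0.5)²·29 = 14.5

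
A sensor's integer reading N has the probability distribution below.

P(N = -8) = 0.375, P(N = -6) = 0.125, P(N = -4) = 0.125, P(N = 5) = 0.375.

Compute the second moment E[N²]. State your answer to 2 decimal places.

39.88

E[N²] = (-8)²(0.375) + (-6)²(0.125) + (-4)²(0.125) + (5)²(0.375) = 39.875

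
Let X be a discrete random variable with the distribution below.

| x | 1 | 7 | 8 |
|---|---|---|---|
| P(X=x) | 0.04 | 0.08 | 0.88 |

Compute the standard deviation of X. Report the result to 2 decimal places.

1.38

E[X] = (1)(0.04) + (7)(0.08) + (8)(0.88) = 7.64
E[X²] = (1)²(0.04) + (7)²(0.08) + (8)²(0.88) = 60.28
Var(X) = E[X²] − (E[X])² = 60.28 − (7.64)² = 1.9104
σ(X) = √1.9104 ≈ 1.38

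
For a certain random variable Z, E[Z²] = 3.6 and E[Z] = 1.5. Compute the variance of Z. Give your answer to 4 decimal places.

1.3500

Var(Z) = 3.6 − (1.5)² = 1.35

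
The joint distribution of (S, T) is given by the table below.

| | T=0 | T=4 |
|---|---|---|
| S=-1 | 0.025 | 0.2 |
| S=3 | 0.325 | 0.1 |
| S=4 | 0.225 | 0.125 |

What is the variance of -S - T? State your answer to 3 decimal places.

E[S] = 2.45,  E[T] = 1.7,  E[ST] = 2.4
Var(S) = 9.65 − (2.45)² = 3.6475;  Var(T) = 6.8 − (1.7)² = 3.91
cov(S,T) = 2.4 − (2.45)(1.7) = -1.765
Var(-S - T) = (-1)²·3.6475 + (-1)²·3.91 + 2·(-1)·(-1)·-1.765 = 4.0275

4.028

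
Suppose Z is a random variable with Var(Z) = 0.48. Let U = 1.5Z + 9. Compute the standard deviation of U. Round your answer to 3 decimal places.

Var(1.5Z + 9) = (1.5)²·0.48 = 1.08
σ(U) = √1.08 ≈ 1.039

1.039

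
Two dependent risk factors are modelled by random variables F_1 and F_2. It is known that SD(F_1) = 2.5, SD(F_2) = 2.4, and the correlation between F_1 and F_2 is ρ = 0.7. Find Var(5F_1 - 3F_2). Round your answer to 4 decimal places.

Var(F_1) = (2.5)² = 6.25;  Var(F_2) = (2.4)² = 5.76
cov(F_1,F_2) = ρ·SD(F_1)·SD(F_2) = 0.7·2.5·2.4 = 4.2
Var(5F_1 - 3F_2) = (5)²·Var(F_1) + (-3)²·Var(F_2) + 2·(5)·(-3)·cov(F_1,F_2)
= 25·6.25 + 9·5.76 + -30·4.2 = 82.09

82.0900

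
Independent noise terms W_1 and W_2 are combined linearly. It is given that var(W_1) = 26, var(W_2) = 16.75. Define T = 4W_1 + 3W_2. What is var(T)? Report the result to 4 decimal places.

By independence, var(T) = (4)²var(W_1) + (3)²var(W_2)
= (4)²·26 + (3)²·16.75 = 566.75

566.7500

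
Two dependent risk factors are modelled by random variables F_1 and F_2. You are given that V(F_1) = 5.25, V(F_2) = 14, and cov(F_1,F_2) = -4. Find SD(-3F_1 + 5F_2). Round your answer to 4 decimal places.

V(-3F_1 + 5F_2) = (-3)²·V(F_1) + (5)²·V(F_2) + 2·(-3)·(5)·cov(F_1,F_2)
= 9·5.25 + 25·14 + -30·-4 = 517.25
SD(-3F_1 + 5F_2) = √517.25 ≈ 22.7431

22.7431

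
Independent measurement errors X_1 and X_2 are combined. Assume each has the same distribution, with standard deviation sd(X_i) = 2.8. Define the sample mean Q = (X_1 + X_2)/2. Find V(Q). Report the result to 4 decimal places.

3.9200

V(X_i) = (2.8)² = 7.84
By independence, V(Q) = (0.5)²V(X_1) + (0.5)²V(X_2)
= (0.5)²·7.84 + (0.5)²·7.84 = 3.92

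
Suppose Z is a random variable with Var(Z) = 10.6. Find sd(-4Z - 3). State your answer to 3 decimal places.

13.023

Var(-4Z - 3) = (-4)²·10.6 = 169.6
sd(-4Z - 3) = √169.6 ≈ 13.023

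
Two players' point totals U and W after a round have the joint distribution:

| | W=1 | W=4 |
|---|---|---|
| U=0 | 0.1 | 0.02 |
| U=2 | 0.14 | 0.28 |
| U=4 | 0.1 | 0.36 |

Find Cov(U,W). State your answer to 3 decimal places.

E[U] = 2.68,  E[W] = 2.98
E[UW] = 8.68
Cov(U,W) = E[UW] − E[U]E[W] = 8.68 − (2.68)(2.98) = 0.6936

0.694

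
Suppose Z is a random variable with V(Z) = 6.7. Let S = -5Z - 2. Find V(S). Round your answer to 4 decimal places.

V(-5Z - 2) = (-5)²·V(Z) = 25·6.7 = 167.5

167.5000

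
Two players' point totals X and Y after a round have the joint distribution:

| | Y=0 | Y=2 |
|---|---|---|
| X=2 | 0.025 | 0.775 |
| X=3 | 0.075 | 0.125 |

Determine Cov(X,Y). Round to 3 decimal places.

-0.110

E[X] = 2.2,  E[Y] = 1.8
E[XY] = 3.85
Cov(X,Y) = E[XY] − E[X]E[Y] = 3.85 − (2.2)(1.8) = -0.11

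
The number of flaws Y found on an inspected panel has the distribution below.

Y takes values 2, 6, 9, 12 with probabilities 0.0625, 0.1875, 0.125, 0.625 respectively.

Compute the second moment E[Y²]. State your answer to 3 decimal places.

E[Y²] = (2)²(0.0625) + (6)²(0.1875) + (9)²(0.125) + (12)²(0.625) = 107.125

107.125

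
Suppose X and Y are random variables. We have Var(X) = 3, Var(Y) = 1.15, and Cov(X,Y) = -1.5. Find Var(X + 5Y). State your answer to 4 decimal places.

16.7500

Var(X + 5Y) = (1)²·Var(X) + (5)²·Var(Y) + 2·(1)·(5)·Cov(X,Y)
= 1·3 + 25·1.15 + 10·-1.5 = 16.75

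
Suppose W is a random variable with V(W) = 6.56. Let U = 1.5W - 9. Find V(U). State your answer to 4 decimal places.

V(1.5W - 9) = (1.5)²·V(W) = 2.25·6.56 = 14.76

14.7600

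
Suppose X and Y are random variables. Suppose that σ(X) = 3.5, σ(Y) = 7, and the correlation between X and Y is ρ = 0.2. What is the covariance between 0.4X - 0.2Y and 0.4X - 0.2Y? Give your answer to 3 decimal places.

V(X) = (3.5)² = 12.25;  V(Y) = (7)² = 49
cov(X,Y) = ρ·σ(X)·σ(Y) = 0.2·3.5·7 = 4.9
cov(0.4X - 0.2Y, 0.4X - 0.2Y) = (0.4)(0.4)V(X) + (-0.2)(-0.2)V(Y) + [(0.4)(-0.2) + (-0.2)(0.4)]cov(X,Y)
= 0.16·12.25 + 0.04·49 + -0.16·4.9 = 3.136

3.136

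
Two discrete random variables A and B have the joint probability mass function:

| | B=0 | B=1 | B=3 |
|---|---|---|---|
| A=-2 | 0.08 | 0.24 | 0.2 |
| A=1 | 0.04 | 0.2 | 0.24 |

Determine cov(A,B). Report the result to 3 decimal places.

0.226

E[A] = -0.56,  E[B] = 1.76
E[AB] = -0.76
cov(A,B) = E[AB] − E[A]E[B] = -0.76 − (-0.56)(1.76) = 0.2256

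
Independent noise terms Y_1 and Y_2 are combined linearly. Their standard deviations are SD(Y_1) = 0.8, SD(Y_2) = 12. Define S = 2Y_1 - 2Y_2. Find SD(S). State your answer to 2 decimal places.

V(Y_1) = 0.64, V(Y_2) = 144
By independence, V(S) = (2)²V(Y_1) + (-2)²V(Y_2)
= (2)²·0.64 + (-2)²·144 = 578.56
SD(S) = √578.56 ≈ 24.05

24.05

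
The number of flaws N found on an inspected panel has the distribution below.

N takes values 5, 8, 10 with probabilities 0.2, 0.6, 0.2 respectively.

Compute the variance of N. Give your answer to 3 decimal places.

2.560

E[N] = (5)(0.2) + (8)(0.6) + (10)(0.2) = 7.8
E[N²] = (5)²(0.2) + (8)²(0.6) + (10)²(0.2) = 63.4
Var(N) = E[N²] − (E[N])² = 63.4 − (7.8)² = 2.56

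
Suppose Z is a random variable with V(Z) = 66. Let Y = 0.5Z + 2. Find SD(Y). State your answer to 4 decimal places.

4.0620

V(0.5Z + 2) = (0.5)²·66 = 16.5
SD(Y) = √16.5 ≈ 4.0620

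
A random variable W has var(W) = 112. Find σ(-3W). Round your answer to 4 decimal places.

31.7490

var(-3W) = (-3)²·112 = 1008
σ(-3W) = √1008 ≈ 31.7490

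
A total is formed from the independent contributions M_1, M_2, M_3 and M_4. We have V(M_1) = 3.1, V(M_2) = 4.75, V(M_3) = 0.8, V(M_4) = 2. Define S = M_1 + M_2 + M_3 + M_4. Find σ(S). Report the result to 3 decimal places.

3.263

By independence, V(S) = (1)²V(M_1) + (1)²V(M_2) + (1)²V(M_3) + (1)²V(M_4)
= (1)²·3.1 + (1)²·4.75 + (1)²·0.8 + (1)²·2 = 10.65
σ(S) = √10.65 ≈ 3.263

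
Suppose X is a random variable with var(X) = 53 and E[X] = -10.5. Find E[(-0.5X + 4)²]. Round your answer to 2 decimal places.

E[-0.5X + 4] = -0.5·-10.5 + 4 = 9.25
var(-0.5X + 4) = (-0.5)²·53 = 13.25
E[(-0.5X + 4)²] = var((-0.5X + 4)) + (E[(-0.5X + 4)])² = 13.25 + (9.25)² = 98.8125

98.81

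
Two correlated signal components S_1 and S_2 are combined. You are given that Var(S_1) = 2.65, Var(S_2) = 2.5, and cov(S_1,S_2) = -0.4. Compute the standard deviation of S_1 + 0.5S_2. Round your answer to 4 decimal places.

Var(S_1 + 0.5S_2) = (1)²·Var(S_1) + (0.5)²·Var(S_2) + 2·(1)·(0.5)·cov(S_1,S_2)
= 1·2.65 + 0.25·2.5 + 1·-0.4 = 2.875
σ(S_1 + 0.5S_2) = √2.875 ≈ 1.6956

1.6956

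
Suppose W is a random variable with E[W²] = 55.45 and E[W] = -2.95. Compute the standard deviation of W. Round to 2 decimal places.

var(W) = 55.45 − (-2.95)² = 46.7475
SD(W) = √46.7475 ≈ 6.84

6.84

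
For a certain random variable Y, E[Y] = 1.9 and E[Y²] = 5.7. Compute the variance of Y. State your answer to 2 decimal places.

2.09

Var(Y) = 5.7 − (1.9)² = 2.09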